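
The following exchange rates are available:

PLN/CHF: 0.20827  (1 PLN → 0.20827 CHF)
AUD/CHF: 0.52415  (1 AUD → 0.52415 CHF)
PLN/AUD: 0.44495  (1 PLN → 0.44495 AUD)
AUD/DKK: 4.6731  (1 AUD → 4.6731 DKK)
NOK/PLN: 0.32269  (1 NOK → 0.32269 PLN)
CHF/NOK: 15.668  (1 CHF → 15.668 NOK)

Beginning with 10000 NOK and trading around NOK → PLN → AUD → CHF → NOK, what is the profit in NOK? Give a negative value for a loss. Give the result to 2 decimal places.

1791.41

10000 NOK × 0.32269 = 3226.9 PLN
3226.9 PLN × 0.44495 = 1435.809155 AUD
1435.809155 AUD × 0.52415 = 752.57936859325 CHF
752.57936859325 CHF × 15.668 = 11791.413547119041 NOK
Net change: 11791.413547119041 − 10000 = 1791.413547119041 NOK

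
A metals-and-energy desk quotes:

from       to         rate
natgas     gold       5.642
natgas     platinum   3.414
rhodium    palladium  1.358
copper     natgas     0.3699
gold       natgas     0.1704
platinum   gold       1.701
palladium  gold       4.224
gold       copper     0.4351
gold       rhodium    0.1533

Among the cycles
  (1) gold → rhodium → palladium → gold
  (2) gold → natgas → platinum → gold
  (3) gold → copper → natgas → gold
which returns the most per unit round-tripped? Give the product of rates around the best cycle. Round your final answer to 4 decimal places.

0.9895

(1) 0.1533 × 1.358 × 4.224 = 0.87936
(2) 0.1704 × 3.414 × 1.701 = 0.98955
(3) 0.4351 × 0.3699 × 5.642 = 0.90804
Highest is cycle (2) at 0.9895 (≤1, no arbitrage).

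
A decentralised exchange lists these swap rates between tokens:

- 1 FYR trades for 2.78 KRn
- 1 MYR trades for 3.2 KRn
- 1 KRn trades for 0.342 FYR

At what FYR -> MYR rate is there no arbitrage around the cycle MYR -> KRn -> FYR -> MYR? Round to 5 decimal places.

Known legs of the cycle: 3.2 × 0.342 = 1.0944
For no arbitrage the full-cycle product must be 1, so the missing rate is 1 / 1.0944 ≈ 0.9137427.

0.91374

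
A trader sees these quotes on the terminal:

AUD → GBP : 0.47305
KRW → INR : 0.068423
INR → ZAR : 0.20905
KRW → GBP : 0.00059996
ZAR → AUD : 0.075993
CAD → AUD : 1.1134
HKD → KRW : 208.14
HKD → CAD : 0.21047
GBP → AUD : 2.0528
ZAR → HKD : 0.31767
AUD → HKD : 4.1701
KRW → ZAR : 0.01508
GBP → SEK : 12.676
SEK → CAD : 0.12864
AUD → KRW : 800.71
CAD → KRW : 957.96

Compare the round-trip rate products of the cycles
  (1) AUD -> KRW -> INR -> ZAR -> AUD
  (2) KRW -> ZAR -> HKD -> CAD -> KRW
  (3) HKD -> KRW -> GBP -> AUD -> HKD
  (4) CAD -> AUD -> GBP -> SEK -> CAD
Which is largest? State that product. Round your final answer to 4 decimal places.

1.0690

(1) 800.71 × 0.068423 × 0.20905 × 0.075993 = 0.87036
(2) 0.01508 × 0.31767 × 0.21047 × 957.96 = 0.96586
(3) 208.14 × 0.00059996 × 2.0528 × 4.1701 = 1.06898
(4) 1.1134 × 0.47305 × 12.676 × 0.12864 = 0.85885
Highest is cycle (3) at 1.0690 (>1, arbitrage).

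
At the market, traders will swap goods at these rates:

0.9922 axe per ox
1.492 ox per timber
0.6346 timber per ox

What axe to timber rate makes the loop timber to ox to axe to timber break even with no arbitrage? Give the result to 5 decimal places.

Known legs of the cycle: 1.492 × 0.9922 = 1.4803624
For no arbitrage the full-cycle product must be 1, so the missing rate is 1 / 1.4803624 ≈ 0.6755103.

0.67551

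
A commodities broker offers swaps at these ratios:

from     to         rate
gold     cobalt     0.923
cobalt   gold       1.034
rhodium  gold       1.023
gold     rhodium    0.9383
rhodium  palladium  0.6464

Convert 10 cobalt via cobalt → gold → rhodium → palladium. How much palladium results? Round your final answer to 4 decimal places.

10 cobalt × 1.034 = 10.34 gold
10.34 gold × 0.9383 = 9.702022 rhodium
9.702022 rhodium × 0.6464 = 6.2713870208 palladium

6.2714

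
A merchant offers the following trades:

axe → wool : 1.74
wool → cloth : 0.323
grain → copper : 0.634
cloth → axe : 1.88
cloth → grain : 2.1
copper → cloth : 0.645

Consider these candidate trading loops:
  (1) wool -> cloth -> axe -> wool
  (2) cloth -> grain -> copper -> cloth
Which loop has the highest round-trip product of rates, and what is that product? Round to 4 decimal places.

1.0566

(1) 0.323 × 1.88 × 1.74 = 1.05660
(2) 2.1 × 0.634 × 0.645 = 0.85875
Highest is cycle (1) at 1.0566 (>1, arbitrage).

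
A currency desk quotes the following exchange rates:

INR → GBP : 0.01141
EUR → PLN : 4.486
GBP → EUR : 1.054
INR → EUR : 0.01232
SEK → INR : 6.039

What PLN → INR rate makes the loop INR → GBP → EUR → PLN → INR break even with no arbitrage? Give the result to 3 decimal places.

18.536

Known legs of the cycle: 0.01141 × 1.054 × 4.486 = 0.05394926404
For no arbitrage the full-cycle product must be 1, so the missing rate is 1 / 0.05394926404 ≈ 18.53593.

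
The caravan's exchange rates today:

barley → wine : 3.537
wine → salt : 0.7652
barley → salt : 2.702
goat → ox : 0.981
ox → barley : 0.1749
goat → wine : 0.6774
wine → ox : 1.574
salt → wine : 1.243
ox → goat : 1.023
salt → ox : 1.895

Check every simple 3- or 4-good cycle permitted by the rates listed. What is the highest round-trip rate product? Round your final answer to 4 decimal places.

1.0908

wine→ox→goat→wine: 1.574 × 1.023 × 0.6774 = 1.09075
wine→salt→ox→goat→wine: 0.7652 × 1.895 × 1.023 × 0.6774 = 1.00486
wine→ox→barley→wine: 1.574 × 0.1749 × 3.537 = 0.97371
wine→ox→barley→salt→wine: 1.574 × 0.1749 × 2.702 × 1.243 = 0.92459
wine→salt→ox→barley→wine: 0.7652 × 1.895 × 0.1749 × 3.537 = 0.89703
barley→salt→ox→barley: 2.702 × 1.895 × 0.1749 = 0.89554
Maximum is wine→ox→goat→wine at 1.0908; arbitrage exists.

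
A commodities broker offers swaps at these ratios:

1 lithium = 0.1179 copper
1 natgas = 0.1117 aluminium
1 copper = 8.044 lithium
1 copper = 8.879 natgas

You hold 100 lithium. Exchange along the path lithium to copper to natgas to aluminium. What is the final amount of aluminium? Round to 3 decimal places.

100 lithium × 0.1179 = 11.79 copper
11.79 copper × 8.879 = 104.68341 natgas
104.68341 natgas × 0.1117 = 11.693136897 aluminium

11.693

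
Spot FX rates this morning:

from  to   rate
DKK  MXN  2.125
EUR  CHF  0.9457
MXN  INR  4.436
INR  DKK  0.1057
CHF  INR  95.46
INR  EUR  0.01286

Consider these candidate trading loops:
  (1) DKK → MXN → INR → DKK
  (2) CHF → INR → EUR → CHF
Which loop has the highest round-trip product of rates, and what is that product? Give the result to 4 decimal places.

(1) 2.125 × 4.436 × 0.1057 = 0.99638
(2) 95.46 × 0.01286 × 0.9457 = 1.16096
Highest is cycle (2) at 1.1610 (>1, arbitrage).

1.1610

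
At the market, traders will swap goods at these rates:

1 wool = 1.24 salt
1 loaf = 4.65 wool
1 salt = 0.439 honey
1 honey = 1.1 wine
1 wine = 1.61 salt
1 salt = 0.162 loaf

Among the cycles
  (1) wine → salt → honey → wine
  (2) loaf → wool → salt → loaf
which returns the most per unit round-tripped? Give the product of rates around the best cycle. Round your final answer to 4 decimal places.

(1) 1.61 × 0.439 × 1.1 = 0.77747
(2) 4.65 × 1.24 × 0.162 = 0.93409
Highest is cycle (2) at 0.9341 (≤1, no arbitrage).

0.9341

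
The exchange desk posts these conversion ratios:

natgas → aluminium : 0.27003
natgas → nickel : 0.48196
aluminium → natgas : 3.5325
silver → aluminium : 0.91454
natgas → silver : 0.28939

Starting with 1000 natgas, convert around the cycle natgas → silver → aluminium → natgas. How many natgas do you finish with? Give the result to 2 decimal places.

934.91

1000 natgas × 0.28939 = 289.39 silver
289.39 silver × 0.91454 = 264.6587306 aluminium
264.6587306 aluminium × 3.5325 = 934.9069658445 natgas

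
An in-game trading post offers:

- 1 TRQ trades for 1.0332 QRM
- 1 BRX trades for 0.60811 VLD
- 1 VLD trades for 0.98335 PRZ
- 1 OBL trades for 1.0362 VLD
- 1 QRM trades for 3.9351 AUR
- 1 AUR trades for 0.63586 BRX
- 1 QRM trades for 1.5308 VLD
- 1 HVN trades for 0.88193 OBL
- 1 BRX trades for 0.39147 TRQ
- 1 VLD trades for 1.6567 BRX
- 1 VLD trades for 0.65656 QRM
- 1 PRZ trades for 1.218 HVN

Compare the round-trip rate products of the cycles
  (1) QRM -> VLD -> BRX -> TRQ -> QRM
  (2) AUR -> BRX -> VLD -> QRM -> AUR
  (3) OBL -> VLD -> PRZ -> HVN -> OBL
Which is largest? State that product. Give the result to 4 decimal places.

1.0945

(1) 1.5308 × 1.6567 × 0.39147 × 1.0332 = 1.02576
(2) 0.63586 × 0.60811 × 0.65656 × 3.9351 = 0.99902
(3) 1.0362 × 0.98335 × 1.218 × 0.88193 = 1.09454
Highest is cycle (3) at 1.0945 (>1, arbitrage).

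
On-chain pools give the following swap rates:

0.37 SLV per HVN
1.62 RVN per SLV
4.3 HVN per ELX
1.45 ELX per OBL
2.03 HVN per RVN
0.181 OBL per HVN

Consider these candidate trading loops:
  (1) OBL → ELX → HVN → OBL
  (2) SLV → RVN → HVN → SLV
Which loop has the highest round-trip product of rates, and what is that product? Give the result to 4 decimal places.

(1) 1.45 × 4.3 × 0.181 = 1.12854
(2) 1.62 × 2.03 × 0.37 = 1.21678
Highest is cycle (2) at 1.2168 (>1, arbitrage).

1.2168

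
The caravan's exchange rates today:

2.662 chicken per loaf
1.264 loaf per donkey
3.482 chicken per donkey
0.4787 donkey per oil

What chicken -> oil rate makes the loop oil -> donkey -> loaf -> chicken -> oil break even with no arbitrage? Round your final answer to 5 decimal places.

0.62084

Known legs of the cycle: 0.4787 × 1.264 × 2.662 = 1.6107144416
For no arbitrage the full-cycle product must be 1, so the missing rate is 1 / 1.6107144416 ≈ 0.6208425.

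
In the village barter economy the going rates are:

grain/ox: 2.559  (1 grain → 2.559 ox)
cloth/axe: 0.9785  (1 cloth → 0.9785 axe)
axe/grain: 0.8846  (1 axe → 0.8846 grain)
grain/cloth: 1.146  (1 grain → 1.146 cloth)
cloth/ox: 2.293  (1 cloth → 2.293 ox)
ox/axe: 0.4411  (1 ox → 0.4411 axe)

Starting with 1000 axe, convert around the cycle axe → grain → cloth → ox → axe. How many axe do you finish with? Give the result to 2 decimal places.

1025.35

1000 axe × 0.8846 = 884.6 grain
884.6 grain × 1.146 = 1013.7516 cloth
1013.7516 cloth × 2.293 = 2324.5324188 ox
2324.5324188 ox × 0.4411 = 1025.35124993268 axe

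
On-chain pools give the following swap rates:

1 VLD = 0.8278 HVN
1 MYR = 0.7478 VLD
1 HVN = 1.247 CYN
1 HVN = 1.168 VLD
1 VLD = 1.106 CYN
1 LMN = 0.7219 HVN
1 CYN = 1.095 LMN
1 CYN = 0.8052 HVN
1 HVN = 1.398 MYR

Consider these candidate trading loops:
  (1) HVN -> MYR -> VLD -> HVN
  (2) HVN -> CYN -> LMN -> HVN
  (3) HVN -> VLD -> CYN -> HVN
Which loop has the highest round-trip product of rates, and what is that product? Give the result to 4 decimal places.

1.0402

(1) 1.398 × 0.7478 × 0.8278 = 0.86540
(2) 1.247 × 1.095 × 0.7219 = 0.98573
(3) 1.168 × 1.106 × 0.8052 = 1.04016
Highest is cycle (3) at 1.0402 (>1, arbitrage).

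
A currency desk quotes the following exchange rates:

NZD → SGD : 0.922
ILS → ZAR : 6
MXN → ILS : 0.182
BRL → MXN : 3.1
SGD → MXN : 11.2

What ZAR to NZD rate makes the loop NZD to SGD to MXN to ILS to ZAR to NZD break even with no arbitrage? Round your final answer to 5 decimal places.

0.08868

Known legs of the cycle: 0.922 × 11.2 × 0.182 × 6 = 11.2764288
For no arbitrage the full-cycle product must be 1, so the missing rate is 1 / 11.2764288 ≈ 0.0886806.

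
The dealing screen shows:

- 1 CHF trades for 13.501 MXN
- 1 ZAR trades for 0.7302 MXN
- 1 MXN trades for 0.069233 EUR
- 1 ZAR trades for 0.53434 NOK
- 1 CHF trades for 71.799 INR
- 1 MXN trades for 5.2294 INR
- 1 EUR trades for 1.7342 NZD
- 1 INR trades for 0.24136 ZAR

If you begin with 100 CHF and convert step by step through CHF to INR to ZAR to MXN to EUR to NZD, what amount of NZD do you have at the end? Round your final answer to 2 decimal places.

151.93

100 CHF × 71.799 = 7179.9 INR
7179.9 INR × 0.24136 = 1732.940664 ZAR
1732.940664 ZAR × 0.7302 = 1265.3932728528 MXN
1265.3932728528 MXN × 0.069233 = 87.6069724594179024 EUR
87.6069724594179024 EUR × 1.7342 = 151.92801163912252634208 NZD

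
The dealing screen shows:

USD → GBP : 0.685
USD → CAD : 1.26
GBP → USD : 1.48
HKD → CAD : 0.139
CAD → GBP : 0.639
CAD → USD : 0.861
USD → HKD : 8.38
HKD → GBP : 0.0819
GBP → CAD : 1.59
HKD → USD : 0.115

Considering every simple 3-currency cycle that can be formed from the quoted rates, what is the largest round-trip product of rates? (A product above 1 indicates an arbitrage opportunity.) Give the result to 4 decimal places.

1.1916

USD→CAD→GBP→USD: 1.26 × 0.639 × 1.48 = 1.19161
HKD→GBP→USD→HKD: 0.0819 × 1.48 × 8.38 = 1.01576
HKD→CAD→USD→HKD: 0.139 × 0.861 × 8.38 = 1.00291
USD→GBP→CAD→USD: 0.685 × 1.59 × 0.861 = 0.93776
Maximum is USD→CAD→GBP→USD at 1.1916; arbitrage exists.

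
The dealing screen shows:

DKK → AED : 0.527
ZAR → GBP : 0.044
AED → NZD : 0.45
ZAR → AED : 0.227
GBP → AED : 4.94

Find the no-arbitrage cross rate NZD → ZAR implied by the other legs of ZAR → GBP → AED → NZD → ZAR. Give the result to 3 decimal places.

Known legs of the cycle: 0.044 × 4.94 × 0.45 = 0.097812
For no arbitrage the full-cycle product must be 1, so the missing rate is 1 / 0.097812 ≈ 10.22369.

10.224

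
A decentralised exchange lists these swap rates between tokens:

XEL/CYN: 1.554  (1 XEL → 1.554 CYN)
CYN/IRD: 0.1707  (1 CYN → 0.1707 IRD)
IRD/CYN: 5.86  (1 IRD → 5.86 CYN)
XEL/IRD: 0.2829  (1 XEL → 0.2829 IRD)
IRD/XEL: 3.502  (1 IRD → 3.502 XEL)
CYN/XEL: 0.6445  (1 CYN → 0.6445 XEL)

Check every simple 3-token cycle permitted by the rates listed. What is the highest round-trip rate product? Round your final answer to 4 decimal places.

CYN→XEL→IRD→CYN: 0.6445 × 0.2829 × 5.86 = 1.06845
CYN→IRD→XEL→CYN: 0.1707 × 3.502 × 1.554 = 0.92897
Maximum is CYN→XEL→IRD→CYN at 1.0684; arbitrage exists.

1.0684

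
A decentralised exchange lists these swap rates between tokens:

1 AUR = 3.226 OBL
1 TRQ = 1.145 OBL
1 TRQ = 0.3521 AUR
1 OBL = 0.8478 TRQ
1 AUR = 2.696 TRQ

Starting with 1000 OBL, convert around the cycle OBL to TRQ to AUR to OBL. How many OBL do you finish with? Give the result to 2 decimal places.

962.99

1000 OBL × 0.8478 = 847.8 TRQ
847.8 TRQ × 0.3521 = 298.51038 AUR
298.51038 AUR × 3.226 = 962.99448588 OBL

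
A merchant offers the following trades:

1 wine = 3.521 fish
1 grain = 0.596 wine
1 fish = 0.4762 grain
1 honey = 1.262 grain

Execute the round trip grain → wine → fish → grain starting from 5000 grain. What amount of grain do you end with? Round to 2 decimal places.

4996.57

5000 grain × 0.596 = 2980 wine
2980 wine × 3.521 = 10492.58 fish
10492.58 fish × 0.4762 = 4996.566596 grain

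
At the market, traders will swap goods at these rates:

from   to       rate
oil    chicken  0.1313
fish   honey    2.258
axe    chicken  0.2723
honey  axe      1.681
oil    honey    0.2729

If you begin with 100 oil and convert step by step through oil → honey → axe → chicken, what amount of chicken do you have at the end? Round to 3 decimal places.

100 oil × 0.2729 = 27.29 honey
27.29 honey × 1.681 = 45.87449 axe
45.87449 axe × 0.2723 = 12.491623627 chicken

12.492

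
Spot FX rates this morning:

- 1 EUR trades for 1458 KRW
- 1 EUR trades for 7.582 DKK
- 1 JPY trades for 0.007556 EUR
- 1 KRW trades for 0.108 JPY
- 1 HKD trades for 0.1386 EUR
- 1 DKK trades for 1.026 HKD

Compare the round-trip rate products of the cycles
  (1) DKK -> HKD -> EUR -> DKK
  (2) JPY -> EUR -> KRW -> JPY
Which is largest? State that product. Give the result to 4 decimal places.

1.1898

(1) 1.026 × 0.1386 × 7.582 = 1.07819
(2) 0.007556 × 1458 × 0.108 = 1.18980
Highest is cycle (2) at 1.1898 (>1, arbitrage).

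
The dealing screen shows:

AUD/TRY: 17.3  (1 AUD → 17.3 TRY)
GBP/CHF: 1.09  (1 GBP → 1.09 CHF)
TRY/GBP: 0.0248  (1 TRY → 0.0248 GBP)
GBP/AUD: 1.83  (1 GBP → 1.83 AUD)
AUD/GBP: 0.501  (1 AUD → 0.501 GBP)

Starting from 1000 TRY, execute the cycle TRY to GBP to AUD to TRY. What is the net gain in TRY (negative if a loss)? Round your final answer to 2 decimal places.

1000 TRY × 0.0248 = 24.8 GBP
24.8 GBP × 1.83 = 45.384 AUD
45.384 AUD × 17.3 = 785.1432 TRY
Net change: 785.1432 − 1000 = -214.8568 TRY

-214.86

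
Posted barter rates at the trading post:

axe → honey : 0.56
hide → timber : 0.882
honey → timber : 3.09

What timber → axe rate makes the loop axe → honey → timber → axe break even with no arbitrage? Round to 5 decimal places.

Known legs of the cycle: 0.56 × 3.09 = 1.7304
For no arbitrage the full-cycle product must be 1, so the missing rate is 1 / 1.7304 ≈ 0.5779011.

0.57790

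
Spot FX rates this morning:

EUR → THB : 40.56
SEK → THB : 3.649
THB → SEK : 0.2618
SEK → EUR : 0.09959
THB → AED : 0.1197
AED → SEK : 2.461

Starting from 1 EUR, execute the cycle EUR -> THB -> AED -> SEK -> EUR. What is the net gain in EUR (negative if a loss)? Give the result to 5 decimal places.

0.18992

1 EUR × 40.56 = 40.56 THB
40.56 THB × 0.1197 = 4.855032 AED
4.855032 AED × 2.461 = 11.948233752 SEK
11.948233752 SEK × 0.09959 = 1.18992459936168 EUR
Net change: 1.18992459936168 − 1 = 0.18992459936168 EUR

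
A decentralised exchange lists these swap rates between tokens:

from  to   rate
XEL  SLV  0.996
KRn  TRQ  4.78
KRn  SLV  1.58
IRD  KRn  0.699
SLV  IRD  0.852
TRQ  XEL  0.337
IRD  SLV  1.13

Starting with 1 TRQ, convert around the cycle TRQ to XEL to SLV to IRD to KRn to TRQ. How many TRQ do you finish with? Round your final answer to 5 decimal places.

0.95551

1 TRQ × 0.337 = 0.337 XEL
0.337 XEL × 0.996 = 0.335652 SLV
0.335652 SLV × 0.852 = 0.285975504 IRD
0.285975504 IRD × 0.699 = 0.199896877296 KRn
0.199896877296 KRn × 4.78 = 0.95550707347488 TRQ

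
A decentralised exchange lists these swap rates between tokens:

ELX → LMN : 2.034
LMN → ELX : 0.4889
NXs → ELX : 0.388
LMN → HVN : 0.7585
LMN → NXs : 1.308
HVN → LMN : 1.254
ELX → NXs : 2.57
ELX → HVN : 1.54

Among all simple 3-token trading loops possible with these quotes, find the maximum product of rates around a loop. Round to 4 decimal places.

LMN→NXs→ELX→LMN: 1.308 × 0.388 × 2.034 = 1.03226
LMN→ELX→HVN→LMN: 0.4889 × 1.54 × 1.254 = 0.94414
Maximum is LMN→NXs→ELX→LMN at 1.0323; arbitrage exists.

1.0323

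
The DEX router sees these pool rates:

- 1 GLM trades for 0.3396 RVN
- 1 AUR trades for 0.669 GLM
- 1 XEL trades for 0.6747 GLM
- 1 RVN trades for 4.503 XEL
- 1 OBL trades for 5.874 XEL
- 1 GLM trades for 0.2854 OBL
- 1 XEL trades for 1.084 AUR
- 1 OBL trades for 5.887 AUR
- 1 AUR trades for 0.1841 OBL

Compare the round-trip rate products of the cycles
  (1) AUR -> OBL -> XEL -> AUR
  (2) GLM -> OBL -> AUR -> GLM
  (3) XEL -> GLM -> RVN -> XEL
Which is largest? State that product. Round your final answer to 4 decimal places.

1.1722

(1) 0.1841 × 5.874 × 1.084 = 1.17224
(2) 0.2854 × 5.887 × 0.669 = 1.12402
(3) 0.6747 × 0.3396 × 4.503 = 1.03176
Highest is cycle (1) at 1.1722 (>1, arbitrage).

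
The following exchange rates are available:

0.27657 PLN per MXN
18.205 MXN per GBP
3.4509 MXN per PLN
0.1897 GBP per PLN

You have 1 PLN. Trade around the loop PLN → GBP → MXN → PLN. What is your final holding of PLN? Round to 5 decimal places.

0.95513

1 PLN × 0.1897 = 0.1897 GBP
0.1897 GBP × 18.205 = 3.4534885 MXN
3.4534885 MXN × 0.27657 = 0.955131314445 PLN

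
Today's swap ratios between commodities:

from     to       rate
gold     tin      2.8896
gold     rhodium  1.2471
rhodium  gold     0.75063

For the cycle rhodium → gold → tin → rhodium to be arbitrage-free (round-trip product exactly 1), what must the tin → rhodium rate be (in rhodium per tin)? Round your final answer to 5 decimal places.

0.46104

Known legs of the cycle: 0.75063 × 2.8896 = 2.169020448
For no arbitrage the full-cycle product must be 1, so the missing rate is 1 / 2.169020448 ≈ 0.4610376.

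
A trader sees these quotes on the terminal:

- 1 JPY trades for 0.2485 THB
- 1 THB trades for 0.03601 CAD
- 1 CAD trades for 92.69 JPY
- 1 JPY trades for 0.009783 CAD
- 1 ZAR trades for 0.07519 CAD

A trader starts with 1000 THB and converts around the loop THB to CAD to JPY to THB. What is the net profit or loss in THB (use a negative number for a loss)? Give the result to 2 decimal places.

1000 THB × 0.03601 = 36.01 CAD
36.01 CAD × 92.69 = 3337.7669 JPY
3337.7669 JPY × 0.2485 = 829.43507465 THB
Net change: 829.43507465 − 1000 = -170.56492535 THB

-170.56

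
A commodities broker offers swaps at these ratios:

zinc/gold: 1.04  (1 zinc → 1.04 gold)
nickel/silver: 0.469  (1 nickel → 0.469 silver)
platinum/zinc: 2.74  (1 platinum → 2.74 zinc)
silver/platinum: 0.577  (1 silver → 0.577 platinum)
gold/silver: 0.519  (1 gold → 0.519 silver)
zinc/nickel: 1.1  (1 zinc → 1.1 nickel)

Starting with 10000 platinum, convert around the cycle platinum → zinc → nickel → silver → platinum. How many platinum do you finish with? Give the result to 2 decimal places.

10000 platinum × 2.74 = 27400 zinc
27400 zinc × 1.1 = 30140 nickel
30140 nickel × 0.469 = 14135.66 silver
14135.66 silver × 0.577 = 8156.27582 platinum

8156.28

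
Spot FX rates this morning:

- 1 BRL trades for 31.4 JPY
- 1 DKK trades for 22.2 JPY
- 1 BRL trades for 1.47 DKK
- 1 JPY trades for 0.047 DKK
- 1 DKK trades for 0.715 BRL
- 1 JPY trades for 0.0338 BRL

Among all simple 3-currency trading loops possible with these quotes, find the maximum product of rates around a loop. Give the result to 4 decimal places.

1.1030

BRL→DKK→JPY→BRL: 1.47 × 22.2 × 0.0338 = 1.10303
BRL→JPY→DKK→BRL: 31.4 × 0.047 × 0.715 = 1.05520
Maximum is BRL→DKK→JPY→BRL at 1.1030; arbitrage exists.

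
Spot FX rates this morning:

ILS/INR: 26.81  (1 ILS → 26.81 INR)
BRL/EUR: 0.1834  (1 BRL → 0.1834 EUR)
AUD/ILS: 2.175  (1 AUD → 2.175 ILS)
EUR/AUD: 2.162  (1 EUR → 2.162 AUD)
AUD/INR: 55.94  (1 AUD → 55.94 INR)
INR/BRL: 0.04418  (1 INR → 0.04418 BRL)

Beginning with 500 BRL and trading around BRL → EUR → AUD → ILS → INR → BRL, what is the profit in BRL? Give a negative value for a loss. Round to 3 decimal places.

10.748

500 BRL × 0.1834 = 91.7 EUR
91.7 EUR × 2.162 = 198.2554 AUD
198.2554 AUD × 2.175 = 431.205495 ILS
431.205495 ILS × 26.81 = 11560.61932095 INR
11560.61932095 INR × 0.04418 = 510.748161599571 BRL
Net change: 510.748161599571 − 500 = 10.748161599571 BRL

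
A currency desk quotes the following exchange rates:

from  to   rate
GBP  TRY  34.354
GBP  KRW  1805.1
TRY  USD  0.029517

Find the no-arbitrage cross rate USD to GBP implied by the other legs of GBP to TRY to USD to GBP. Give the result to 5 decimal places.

0.98617

Known legs of the cycle: 34.354 × 0.029517 = 1.014027018
For no arbitrage the full-cycle product must be 1, so the missing rate is 1 / 1.014027018 ≈ 0.9861670.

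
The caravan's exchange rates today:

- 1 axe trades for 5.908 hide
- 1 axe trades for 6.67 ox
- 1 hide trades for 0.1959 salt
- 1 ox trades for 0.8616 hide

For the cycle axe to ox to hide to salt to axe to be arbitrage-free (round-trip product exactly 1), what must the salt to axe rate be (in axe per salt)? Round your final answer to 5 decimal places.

0.88825

Known legs of the cycle: 6.67 × 0.8616 × 0.1959 = 1.1258122248
For no arbitrage the full-cycle product must be 1, so the missing rate is 1 / 1.1258122248 ≈ 0.8882476.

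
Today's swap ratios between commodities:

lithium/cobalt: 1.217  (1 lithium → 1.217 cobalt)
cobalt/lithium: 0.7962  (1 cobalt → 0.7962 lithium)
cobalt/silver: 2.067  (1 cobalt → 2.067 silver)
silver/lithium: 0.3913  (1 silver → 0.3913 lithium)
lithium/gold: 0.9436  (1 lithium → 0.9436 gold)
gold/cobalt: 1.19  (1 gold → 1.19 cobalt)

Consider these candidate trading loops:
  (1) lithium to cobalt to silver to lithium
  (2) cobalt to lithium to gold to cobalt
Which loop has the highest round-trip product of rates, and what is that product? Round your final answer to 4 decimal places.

0.9843

(1) 1.217 × 2.067 × 0.3913 = 0.98433
(2) 0.7962 × 0.9436 × 1.19 = 0.89404
Highest is cycle (1) at 0.9843 (≤1, no arbitrage).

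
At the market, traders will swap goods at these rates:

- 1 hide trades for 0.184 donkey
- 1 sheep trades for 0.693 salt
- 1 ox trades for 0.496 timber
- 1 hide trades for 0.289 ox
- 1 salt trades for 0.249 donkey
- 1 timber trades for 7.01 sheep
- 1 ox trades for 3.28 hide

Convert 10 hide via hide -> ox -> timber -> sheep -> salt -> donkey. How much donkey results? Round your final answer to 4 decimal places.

1.7339

10 hide × 0.289 = 2.89 ox
2.89 ox × 0.496 = 1.43344 timber
1.43344 timber × 7.01 = 10.0484144 sheep
10.0484144 sheep × 0.693 = 6.9635511792 salt
6.9635511792 salt × 0.249 = 1.7339242436208 donkey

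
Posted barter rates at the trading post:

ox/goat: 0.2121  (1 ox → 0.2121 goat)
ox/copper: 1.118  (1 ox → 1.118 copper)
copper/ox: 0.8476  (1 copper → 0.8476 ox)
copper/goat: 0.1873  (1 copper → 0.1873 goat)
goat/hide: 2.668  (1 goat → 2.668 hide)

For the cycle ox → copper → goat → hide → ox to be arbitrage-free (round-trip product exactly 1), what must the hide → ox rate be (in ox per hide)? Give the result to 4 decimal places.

1.7899

Known legs of the cycle: 1.118 × 0.1873 × 2.668 = 0.5586829352
For no arbitrage the full-cycle product must be 1, so the missing rate is 1 / 0.5586829352 ≈ 1.789924.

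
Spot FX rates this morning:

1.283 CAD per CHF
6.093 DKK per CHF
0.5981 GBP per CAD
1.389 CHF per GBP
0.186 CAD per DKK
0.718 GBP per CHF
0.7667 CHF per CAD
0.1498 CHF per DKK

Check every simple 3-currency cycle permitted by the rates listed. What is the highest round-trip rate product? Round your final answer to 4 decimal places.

GBP→CHF→CAD→GBP: 1.389 × 1.283 × 0.5981 = 1.06587
DKK→CAD→CHF→DKK: 0.186 × 0.7667 × 6.093 = 0.86890
Maximum is GBP→CHF→CAD→GBP at 1.0659; arbitrage exists.

1.0659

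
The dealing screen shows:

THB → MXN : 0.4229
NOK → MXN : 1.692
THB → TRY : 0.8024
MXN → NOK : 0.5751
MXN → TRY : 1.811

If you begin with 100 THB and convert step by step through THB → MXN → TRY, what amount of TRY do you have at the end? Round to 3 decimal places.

100 THB × 0.4229 = 42.29 MXN
42.29 MXN × 1.811 = 76.58719 TRY

76.587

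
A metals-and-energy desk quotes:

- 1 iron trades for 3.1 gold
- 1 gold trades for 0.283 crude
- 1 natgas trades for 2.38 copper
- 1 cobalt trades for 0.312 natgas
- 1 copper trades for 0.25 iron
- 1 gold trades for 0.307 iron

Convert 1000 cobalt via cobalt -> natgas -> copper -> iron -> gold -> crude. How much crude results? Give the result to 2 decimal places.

1000 cobalt × 0.312 = 312 natgas
312 natgas × 2.38 = 742.56 copper
742.56 copper × 0.25 = 185.64 iron
185.64 iron × 3.1 = 575.484 gold
575.484 gold × 0.283 = 162.861972 crude

162.86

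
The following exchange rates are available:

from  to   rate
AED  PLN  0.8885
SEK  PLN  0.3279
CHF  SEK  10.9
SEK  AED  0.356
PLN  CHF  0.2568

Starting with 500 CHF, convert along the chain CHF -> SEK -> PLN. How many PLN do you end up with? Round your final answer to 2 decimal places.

500 CHF × 10.9 = 5450 SEK
5450 SEK × 0.3279 = 1787.055 PLN

1787.06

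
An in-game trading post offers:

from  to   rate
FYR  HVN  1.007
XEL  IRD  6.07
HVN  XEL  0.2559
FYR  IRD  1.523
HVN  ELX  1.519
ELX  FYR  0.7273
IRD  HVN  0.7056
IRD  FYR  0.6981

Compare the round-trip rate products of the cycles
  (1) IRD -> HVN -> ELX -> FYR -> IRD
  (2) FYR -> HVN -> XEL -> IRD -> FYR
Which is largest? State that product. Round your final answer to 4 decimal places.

(1) 0.7056 × 1.519 × 0.7273 × 1.523 = 1.18722
(2) 1.007 × 0.2559 × 6.07 × 0.6981 = 1.09196
Highest is cycle (1) at 1.1872 (>1, arbitrage).

1.1872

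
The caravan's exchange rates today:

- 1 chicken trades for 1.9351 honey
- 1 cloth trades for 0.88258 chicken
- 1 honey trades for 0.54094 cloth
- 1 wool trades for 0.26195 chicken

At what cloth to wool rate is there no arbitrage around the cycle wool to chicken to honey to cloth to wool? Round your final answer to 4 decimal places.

Known legs of the cycle: 0.26195 × 1.9351 × 0.54094 = 0.2742021857783
For no arbitrage the full-cycle product must be 1, so the missing rate is 1 / 0.2742021857783 ≈ 3.646944.

3.6469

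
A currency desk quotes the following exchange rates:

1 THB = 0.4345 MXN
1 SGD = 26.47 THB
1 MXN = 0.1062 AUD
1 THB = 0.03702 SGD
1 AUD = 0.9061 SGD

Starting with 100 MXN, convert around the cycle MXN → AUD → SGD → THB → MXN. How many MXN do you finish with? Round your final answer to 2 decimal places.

110.67

100 MXN × 0.1062 = 10.62 AUD
10.62 AUD × 0.9061 = 9.622782 SGD
9.622782 SGD × 26.47 = 254.71503954 THB
254.71503954 THB × 0.4345 = 110.67368468013 MXN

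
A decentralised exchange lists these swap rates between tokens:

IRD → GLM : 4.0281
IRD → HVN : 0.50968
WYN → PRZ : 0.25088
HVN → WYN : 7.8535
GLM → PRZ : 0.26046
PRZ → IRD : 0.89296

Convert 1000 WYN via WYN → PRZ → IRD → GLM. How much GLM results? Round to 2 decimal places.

902.40

1000 WYN × 0.25088 = 250.88 PRZ
250.88 PRZ × 0.89296 = 224.0258048 IRD
224.0258048 IRD × 4.0281 = 902.39834431488 GLM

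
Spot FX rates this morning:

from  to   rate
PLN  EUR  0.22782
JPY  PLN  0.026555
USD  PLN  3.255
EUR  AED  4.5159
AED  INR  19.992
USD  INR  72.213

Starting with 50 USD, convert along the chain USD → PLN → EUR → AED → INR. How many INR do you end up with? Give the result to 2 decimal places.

3347.44

50 USD × 3.255 = 162.75 PLN
162.75 PLN × 0.22782 = 37.077705 EUR
37.077705 EUR × 4.5159 = 167.4392080095 AED
167.4392080095 AED × 19.992 = 3347.444646525924 INR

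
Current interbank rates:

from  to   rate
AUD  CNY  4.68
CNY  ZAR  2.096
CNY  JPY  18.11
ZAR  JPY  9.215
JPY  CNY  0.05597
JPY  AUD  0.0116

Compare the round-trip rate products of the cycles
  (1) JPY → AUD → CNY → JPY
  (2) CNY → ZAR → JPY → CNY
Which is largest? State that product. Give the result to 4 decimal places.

1.0810

(1) 0.0116 × 4.68 × 18.11 = 0.98316
(2) 2.096 × 9.215 × 0.05597 = 1.08104
Highest is cycle (2) at 1.0810 (>1, arbitrage).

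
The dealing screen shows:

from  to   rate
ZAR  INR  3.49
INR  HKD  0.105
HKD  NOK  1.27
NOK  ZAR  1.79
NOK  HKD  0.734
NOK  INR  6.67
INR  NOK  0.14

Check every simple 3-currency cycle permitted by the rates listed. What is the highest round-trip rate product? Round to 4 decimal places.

0.8894

HKD→NOK→INR→HKD: 1.27 × 6.67 × 0.105 = 0.88944
ZAR→INR→NOK→ZAR: 3.49 × 0.14 × 1.79 = 0.87459
Maximum is HKD→NOK→INR→HKD at 0.8894; no arbitrage — every cycle loses value.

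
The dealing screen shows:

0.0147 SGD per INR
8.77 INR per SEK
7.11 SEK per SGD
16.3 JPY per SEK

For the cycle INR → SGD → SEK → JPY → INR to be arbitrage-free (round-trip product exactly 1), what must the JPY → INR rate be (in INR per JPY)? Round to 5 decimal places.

0.58698

Known legs of the cycle: 0.0147 × 7.11 × 16.3 = 1.7036271
For no arbitrage the full-cycle product must be 1, so the missing rate is 1 / 1.7036271 ≈ 0.5869829.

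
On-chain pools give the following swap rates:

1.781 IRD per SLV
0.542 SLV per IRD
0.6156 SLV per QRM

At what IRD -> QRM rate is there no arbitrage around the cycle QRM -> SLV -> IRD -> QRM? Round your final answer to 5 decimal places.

0.91209

Known legs of the cycle: 0.6156 × 1.781 = 1.0963836
For no arbitrage the full-cycle product must be 1, so the missing rate is 1 / 1.0963836 ≈ 0.9120895.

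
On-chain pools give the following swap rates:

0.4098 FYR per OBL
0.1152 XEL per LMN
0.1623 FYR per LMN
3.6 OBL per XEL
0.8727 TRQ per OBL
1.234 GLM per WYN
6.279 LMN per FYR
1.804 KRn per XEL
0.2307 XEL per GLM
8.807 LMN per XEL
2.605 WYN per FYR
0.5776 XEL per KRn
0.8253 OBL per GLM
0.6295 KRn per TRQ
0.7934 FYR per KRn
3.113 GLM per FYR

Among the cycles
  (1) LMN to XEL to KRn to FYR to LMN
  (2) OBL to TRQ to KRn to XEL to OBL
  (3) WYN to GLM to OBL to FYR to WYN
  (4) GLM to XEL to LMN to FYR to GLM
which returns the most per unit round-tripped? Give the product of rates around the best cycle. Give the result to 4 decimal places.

(1) 0.1152 × 1.804 × 0.7934 × 6.279 = 1.03531
(2) 0.8727 × 0.6295 × 0.5776 × 3.6 = 1.14233
(3) 1.234 × 0.8253 × 0.4098 × 2.605 = 1.08719
(4) 0.2307 × 8.807 × 0.1623 × 3.113 = 1.02653
Highest is cycle (2) at 1.1423 (>1, arbitrage).

1.1423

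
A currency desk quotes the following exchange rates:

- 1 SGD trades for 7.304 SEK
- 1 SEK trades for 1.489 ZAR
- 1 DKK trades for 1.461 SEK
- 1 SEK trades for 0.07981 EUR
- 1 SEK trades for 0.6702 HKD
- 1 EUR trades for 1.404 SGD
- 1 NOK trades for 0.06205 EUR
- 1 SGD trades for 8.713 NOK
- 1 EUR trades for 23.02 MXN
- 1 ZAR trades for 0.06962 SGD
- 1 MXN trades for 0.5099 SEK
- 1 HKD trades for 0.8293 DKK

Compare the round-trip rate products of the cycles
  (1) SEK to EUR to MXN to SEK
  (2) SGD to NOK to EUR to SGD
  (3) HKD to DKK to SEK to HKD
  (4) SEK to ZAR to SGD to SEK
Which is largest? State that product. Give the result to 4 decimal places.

(1) 0.07981 × 23.02 × 0.5099 = 0.93680
(2) 8.713 × 0.06205 × 1.404 = 0.75906
(3) 0.8293 × 1.461 × 0.6702 = 0.81202
(4) 1.489 × 0.06962 × 7.304 = 0.75716
Highest is cycle (1) at 0.9368 (≤1, no arbitrage).

0.9368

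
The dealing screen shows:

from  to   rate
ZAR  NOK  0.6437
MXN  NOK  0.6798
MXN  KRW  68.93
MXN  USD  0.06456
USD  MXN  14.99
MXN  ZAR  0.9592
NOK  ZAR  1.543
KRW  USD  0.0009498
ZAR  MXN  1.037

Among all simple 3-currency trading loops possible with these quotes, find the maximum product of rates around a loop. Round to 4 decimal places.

1.0877

MXN→NOK→ZAR→MXN: 0.6798 × 1.543 × 1.037 = 1.08774
USD→MXN→KRW→USD: 14.99 × 68.93 × 0.0009498 = 0.98139
Maximum is MXN→NOK→ZAR→MXN at 1.0877; arbitrage exists.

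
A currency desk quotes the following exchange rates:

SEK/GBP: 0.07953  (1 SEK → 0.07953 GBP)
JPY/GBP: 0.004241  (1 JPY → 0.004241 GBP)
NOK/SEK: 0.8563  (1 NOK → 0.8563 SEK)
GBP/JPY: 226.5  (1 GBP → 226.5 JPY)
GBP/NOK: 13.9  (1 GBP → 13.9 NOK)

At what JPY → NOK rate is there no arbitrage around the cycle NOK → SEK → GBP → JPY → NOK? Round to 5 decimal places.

Known legs of the cycle: 0.8563 × 0.07953 × 226.5 = 15.4249985835
For no arbitrage the full-cycle product must be 1, so the missing rate is 1 / 15.4249985835 ≈ 0.0648298.

0.06483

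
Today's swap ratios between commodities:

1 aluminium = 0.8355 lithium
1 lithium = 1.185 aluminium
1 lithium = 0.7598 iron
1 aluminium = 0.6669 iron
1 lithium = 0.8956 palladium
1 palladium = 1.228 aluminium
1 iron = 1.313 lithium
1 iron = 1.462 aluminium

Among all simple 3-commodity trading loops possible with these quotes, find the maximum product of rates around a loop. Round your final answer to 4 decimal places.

aluminium→iron→lithium→aluminium: 0.6669 × 1.313 × 1.185 = 1.03763
aluminium→lithium→iron→aluminium: 0.8355 × 0.7598 × 1.462 = 0.92810
palladium→aluminium→lithium→palladium: 1.228 × 0.8355 × 0.8956 = 0.91888
Maximum is aluminium→iron→lithium→aluminium at 1.0376; arbitrage exists.

1.0376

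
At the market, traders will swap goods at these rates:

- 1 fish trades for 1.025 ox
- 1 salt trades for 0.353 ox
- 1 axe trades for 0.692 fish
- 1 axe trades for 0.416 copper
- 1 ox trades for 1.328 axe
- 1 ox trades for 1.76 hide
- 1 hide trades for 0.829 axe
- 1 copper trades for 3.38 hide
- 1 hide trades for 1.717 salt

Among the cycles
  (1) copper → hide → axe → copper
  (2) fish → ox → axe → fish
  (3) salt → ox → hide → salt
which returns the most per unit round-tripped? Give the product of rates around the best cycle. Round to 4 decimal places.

1.1656

(1) 3.38 × 0.829 × 0.416 = 1.16564
(2) 1.025 × 1.328 × 0.692 = 0.94195
(3) 0.353 × 1.76 × 1.717 = 1.06674
Highest is cycle (1) at 1.1656 (>1, arbitrage).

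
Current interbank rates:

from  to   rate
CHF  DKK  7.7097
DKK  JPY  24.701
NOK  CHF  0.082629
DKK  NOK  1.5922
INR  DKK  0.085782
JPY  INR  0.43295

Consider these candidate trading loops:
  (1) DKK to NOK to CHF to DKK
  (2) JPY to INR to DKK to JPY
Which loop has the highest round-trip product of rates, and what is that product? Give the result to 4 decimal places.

1.0143

(1) 1.5922 × 0.082629 × 7.7097 = 1.01430
(2) 0.43295 × 0.085782 × 24.701 = 0.91738
Highest is cycle (1) at 1.0143 (>1, arbitrage).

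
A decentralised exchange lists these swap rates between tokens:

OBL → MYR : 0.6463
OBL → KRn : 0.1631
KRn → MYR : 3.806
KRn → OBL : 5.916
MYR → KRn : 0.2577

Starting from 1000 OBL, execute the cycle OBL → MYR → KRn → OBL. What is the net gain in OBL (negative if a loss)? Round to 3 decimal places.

1000 OBL × 0.6463 = 646.3 MYR
646.3 MYR × 0.2577 = 166.55151 KRn
166.55151 KRn × 5.916 = 985.31873316 OBL
Net change: 985.31873316 − 1000 = -14.68126684 OBL

-14.681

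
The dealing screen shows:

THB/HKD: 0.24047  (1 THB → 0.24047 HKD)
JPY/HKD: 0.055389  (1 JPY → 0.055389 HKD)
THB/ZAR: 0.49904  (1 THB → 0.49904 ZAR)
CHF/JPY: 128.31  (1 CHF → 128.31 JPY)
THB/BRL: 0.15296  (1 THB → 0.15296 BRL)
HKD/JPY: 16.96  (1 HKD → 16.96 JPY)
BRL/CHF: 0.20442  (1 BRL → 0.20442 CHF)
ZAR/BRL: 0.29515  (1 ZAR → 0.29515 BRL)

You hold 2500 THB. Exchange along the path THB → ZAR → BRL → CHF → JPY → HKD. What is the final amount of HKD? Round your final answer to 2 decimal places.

2500 THB × 0.49904 = 1247.6 ZAR
1247.6 ZAR × 0.29515 = 368.22914 BRL
368.22914 BRL × 0.20442 = 75.2734007988 CHF
75.2734007988 CHF × 128.31 = 9658.330056494028 JPY
9658.330056494028 JPY × 0.055389 = 534.965243499147716892 HKD

534.97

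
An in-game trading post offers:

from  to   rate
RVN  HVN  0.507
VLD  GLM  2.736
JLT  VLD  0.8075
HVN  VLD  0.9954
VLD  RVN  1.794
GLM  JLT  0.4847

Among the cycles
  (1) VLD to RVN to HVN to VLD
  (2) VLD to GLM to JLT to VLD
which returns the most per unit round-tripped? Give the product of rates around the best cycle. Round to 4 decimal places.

1.0709

(1) 1.794 × 0.507 × 0.9954 = 0.90537
(2) 2.736 × 0.4847 × 0.8075 = 1.07086
Highest is cycle (2) at 1.0709 (>1, arbitrage).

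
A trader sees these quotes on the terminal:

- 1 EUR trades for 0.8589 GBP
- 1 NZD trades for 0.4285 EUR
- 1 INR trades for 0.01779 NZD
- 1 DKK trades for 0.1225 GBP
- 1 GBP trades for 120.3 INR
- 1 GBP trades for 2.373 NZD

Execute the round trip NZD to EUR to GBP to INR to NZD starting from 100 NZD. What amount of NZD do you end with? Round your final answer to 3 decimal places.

78.765

100 NZD × 0.4285 = 42.85 EUR
42.85 EUR × 0.8589 = 36.803865 GBP
36.803865 GBP × 120.3 = 4427.5049595 INR
4427.5049595 INR × 0.01779 = 78.765313229505 NZD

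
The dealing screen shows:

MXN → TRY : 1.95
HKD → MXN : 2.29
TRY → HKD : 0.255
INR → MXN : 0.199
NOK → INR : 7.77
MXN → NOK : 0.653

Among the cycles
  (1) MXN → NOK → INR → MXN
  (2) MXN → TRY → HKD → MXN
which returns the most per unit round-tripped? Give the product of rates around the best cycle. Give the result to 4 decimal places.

(1) 0.653 × 7.77 × 0.199 = 1.00969
(2) 1.95 × 0.255 × 2.29 = 1.13870
Highest is cycle (2) at 1.1387 (>1, arbitrage).

1.1387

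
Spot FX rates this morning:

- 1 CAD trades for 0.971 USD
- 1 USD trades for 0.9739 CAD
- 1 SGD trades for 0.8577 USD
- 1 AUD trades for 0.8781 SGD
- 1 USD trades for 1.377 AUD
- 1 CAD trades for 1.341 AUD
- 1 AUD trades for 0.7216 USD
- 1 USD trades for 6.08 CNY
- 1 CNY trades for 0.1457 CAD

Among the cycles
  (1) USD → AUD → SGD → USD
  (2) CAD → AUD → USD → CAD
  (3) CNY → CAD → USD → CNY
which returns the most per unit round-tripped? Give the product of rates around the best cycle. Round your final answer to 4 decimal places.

(1) 1.377 × 0.8781 × 0.8577 = 1.03708
(2) 1.341 × 0.7216 × 0.9739 = 0.94241
(3) 0.1457 × 0.971 × 6.08 = 0.86017
Highest is cycle (1) at 1.0371 (>1, arbitrage).

1.0371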